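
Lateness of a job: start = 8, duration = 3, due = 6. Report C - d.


Completion = 8 + 3 = 11
Lateness = C - d = 11 - 6
= 5


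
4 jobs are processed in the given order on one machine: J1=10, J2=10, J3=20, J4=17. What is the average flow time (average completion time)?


Completion times:
  J1: completes at 10
  J2: completes at 20
  J3: completes at 40
  J4: completes at 57
Sum = 127
Average = 127/4
= 31.75


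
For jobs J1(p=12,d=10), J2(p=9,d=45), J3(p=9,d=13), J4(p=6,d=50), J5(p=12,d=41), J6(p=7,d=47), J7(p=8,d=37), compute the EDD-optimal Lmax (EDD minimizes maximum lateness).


EDD order: J1 → J3 → J7 → J5 → J2 → J6 → J4
Completion and lateness:
  J1: C=12, d=10, L=12-10=2
  J3: C=21, d=13, L=21-13=8
  J7: C=29, d=37, L=29-37=-8
  J5: C=41, d=41, L=41-41=0
  J2: C=50, d=45, L=50-45=5
  J6: C=57, d=47, L=57-47=10
  J4: C=63, d=50, L=63-50=13
Lmax = max(2, 8, -8, 0, 5, 10, 13)
= 13


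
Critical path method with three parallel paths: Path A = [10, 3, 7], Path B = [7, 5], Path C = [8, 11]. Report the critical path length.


Path A: 10 + 3 + 7 = 20
Path B: 7 + 5 = 12
Path C: 8 + 11 = 19
Critical path = longest = max(20, 12, 19)
= 20 (Path A)


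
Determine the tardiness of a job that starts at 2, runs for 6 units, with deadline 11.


Completion = start + processing = 2 + 6 = 8
Tardiness = max(0, C - d) = max(0, 8 - 11)
= max(0, -3)
= 0


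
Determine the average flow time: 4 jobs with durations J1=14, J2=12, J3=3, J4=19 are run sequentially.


Completion times:
  J1: completes at 14
  J2: completes at 26
  J3: completes at 29
  J4: completes at 48
Sum = 117
Average = 117/4
= 29.25


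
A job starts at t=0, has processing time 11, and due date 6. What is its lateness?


Completion = 0 + 11 = 11
Lateness = C - d = 11 - 6
= 5


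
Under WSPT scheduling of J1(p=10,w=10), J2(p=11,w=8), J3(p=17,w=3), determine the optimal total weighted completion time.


WSPT order (by p/w): J1 → J2 → J3
  J1: C=10, w·C=10×10=100
  J2: C=21, w·C=8×21=168
  J3: C=38, w·C=3×38=114
Σ w·C = 382
= 382


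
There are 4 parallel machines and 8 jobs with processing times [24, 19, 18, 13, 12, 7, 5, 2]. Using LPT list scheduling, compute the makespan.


Jobs (LPT sorted): [24, 19, 18, 13, 12, 7, 5, 2]
Machines: 4
  J=24 → Machine 1 (load: 0+24=24)
  J=19 → Machine 2 (load: 0+19=19)
  J=18 → Machine 3 (load: 0+18=18)
  J=13 → Machine 4 (load: 0+13=13)
  J=12 → Machine 4 (load: 13+12=25)
  J=7 → Machine 3 (load: 18+7=25)
  J=5 → Machine 2 (load: 19+5=24)
  J=2 → Machine 1 (load: 24+2=26)
Machine loads: [26, 24, 25, 25]
Makespan = max = 26 time units


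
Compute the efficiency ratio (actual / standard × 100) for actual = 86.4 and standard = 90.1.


Efficiency = (actual / standard) × 100
= (86.4 / 90.1) × 100
= 95.9%


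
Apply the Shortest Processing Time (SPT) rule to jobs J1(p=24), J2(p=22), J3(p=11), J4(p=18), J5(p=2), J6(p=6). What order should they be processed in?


SPT: sort by shortest processing time
  J5: p=2
  J6: p=6
  J3: p=11
  J4: p=18
  J2: p=22
  J1: p=24
Order: J5 → J6 → J3 → J4 → J2 → J1


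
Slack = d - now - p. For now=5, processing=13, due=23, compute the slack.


Slack = due - current_time - processing
= 23 - 5 - 13
= 5


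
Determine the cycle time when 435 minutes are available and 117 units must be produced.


Cycle time = available time / demand
= 435 / 117
= 3.72 min/unit


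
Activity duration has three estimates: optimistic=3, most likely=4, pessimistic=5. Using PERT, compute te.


te = (o + 4m + p) / 6
= (3 + 4×4 + 5) / 6
= (3 + 16 + 5) / 6
= 24 / 6
= 4.00


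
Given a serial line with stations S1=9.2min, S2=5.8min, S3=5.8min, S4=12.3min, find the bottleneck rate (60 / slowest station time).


Bottleneck = longest station time
Station times: [9.2, 5.8, 5.8, 12.3]
Max = 12.3 min
Rate = 60 / 12.3
= 4.88 units/hour (bottleneck: 12.3min)


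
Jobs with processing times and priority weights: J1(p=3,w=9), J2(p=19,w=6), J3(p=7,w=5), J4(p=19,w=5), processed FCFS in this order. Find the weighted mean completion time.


Completion times:
  J1: C=3, w×C=9×3=27
  J2: C=22, w×C=6×22=132
  J3: C=29, w×C=5×29=145
  J4: C=48, w×C=5×48=240
Sum w×C = 544
Sum w = 25
Weighted avg = 544/25
= 21.76


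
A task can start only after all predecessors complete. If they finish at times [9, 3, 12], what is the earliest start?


ES = max of all predecessor completion times
Predecessors: [9, 3, 12]
ES = max(9, 3, 12)
= 12


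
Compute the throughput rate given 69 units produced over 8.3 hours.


Throughput = units / time
= 69 / 8.3
= 8.3 units/hour


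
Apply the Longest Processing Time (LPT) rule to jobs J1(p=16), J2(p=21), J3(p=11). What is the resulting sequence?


LPT: sort by longest processing time first
  J2: p=21
  J1: p=16
  J3: p=11
Order: J2 → J1 → J3


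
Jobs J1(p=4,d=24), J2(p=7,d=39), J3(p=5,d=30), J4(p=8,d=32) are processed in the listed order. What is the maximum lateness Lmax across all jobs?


Lateness per job (L = C - d):
  J1: C=4, d=24, L=-20
  J2: C=11, d=39, L=-28
  J3: C=16, d=30, L=-14
  J4: C=24, d=32, L=-8
Lmax = max(-20, -28, -14, -8)
= -8


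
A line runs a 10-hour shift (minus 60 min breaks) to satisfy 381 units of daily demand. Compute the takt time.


Available = 10×60 - 60 = 540 min
Takt time = 540 / 381
= 1.42 min/unit


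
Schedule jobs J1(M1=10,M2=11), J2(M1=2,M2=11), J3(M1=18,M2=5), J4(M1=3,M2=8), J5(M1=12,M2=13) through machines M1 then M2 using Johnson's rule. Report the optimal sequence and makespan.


Johnson's rule:
Group 1 (M1≤M2, sort by M1): ['J2', 'J4', 'J1', 'J5']
Group 2 (M1>M2, sort desc M2): ['J3']
Sequence: J2 → J4 → J1 → J5 → J3
Makespan calculation:
  J2: M1 done=2, M2 done=13
  J4: M1 done=5, M2 done=21
  J1: M1 done=15, M2 done=32
  J5: M1 done=27, M2 done=45
  J3: M1 done=45, M2 done=50
= Sequence: J2 → J4 → J1 → J5 → J3, Makespan: 50


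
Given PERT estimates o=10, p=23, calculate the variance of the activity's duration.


σ² = ((p - o) / 6)² = (p - o)² / 36
= (23 - 10)² / 36
= 13² / 36
= 169 / 36
= 4.6944


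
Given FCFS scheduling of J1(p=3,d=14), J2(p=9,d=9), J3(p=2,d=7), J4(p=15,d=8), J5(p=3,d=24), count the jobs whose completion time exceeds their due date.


Completion vs due date:
  J1: C=3, d=14 → on time
  J2: C=12, d=9 → TARDY
  J3: C=14, d=7 → TARDY
  J4: C=29, d=8 → TARDY
  J5: C=32, d=24 → TARDY
Tardy jobs: J2, J3, J4, J5
Count = 4


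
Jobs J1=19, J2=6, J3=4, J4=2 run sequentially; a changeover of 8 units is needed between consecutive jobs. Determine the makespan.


Makespan = Σ processing + (n-1) × setup
= (19 + 6 + 4 + 2) + (4-1)×8
= 31 + 24
= 55 time units


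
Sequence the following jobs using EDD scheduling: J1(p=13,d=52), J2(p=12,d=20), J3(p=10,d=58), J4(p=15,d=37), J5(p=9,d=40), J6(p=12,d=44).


EDD: sort by earliest due date
  J2: d=20, p=12
  J4: d=37, p=15
  J5: d=40, p=9
  J6: d=44, p=12
  J1: d=52, p=13
  J3: d=58, p=10
Order: J2 → J4 → J5 → J6 → J1 → J3


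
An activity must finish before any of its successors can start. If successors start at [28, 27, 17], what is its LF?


LF = min of all successor start times
Successors start at: [28, 27, 17]
LF = min(28, 27, 17)
= 17


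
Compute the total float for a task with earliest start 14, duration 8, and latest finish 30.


EF = ES + duration = 14 + 8 = 22
LS = LF - duration = 30 - 8 = 22
Total Float = LF - EF = 30 - 22
(or LS - ES = 22 - 14)
= 8


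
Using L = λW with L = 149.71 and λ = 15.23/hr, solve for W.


Little's law: L = λW → W = L / λ
= 149.71 / 15.23
= 9.83 hours


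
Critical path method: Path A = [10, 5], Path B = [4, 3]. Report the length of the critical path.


Path A: 10 + 5 = 15
Path B: 4 + 3 = 7
Critical path = longest = max(15, 7)
= 15 (Path A)


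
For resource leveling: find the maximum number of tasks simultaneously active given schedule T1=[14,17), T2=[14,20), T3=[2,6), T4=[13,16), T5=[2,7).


Check each time point for overlaps:
  t=14: 3 tasks active (T1, T2, T4)
Max concurrent = 3


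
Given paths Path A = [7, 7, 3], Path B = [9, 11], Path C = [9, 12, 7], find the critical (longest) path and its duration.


Path A: 7 + 7 + 3 = 17
Path B: 9 + 11 = 20
Path C: 9 + 12 + 7 = 28
Critical path = longest = max(17, 20, 28)
= 28 (Path C)


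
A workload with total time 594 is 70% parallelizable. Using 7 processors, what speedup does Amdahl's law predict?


Amdahl's law: T_p = T × ((1-p) + p/N)
= 594 × ((1-0.7) + 0.7/7)
= 594 × (0.30 + 0.1000)
= 594 × 0.4000
= 237.60
Speedup = 594/237.60
= 2.50×


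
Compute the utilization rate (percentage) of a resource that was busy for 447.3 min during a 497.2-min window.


Utilization = busy / total × 100
= 447.3 / 497.2 × 100
= 90.0%


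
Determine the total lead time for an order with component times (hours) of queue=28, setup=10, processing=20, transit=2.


Lead time = queue + setup + processing + transit
= 28 + 10 + 20 + 2
= 60 hours


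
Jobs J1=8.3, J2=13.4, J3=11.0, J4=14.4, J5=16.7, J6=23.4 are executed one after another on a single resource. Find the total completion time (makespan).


Sequential makespan: sum all processing times
= 8.3 + 13.4 + 11.0 + 14.4 + 16.7 + 23.4
= 87.2 time units


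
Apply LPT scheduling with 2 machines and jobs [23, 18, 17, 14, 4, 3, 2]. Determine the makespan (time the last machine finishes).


Jobs (LPT sorted): [23, 18, 17, 14, 4, 3, 2]
Machines: 2
  J=23 → Machine 1 (load: 0+23=23)
  J=18 → Machine 2 (load: 0+18=18)
  J=17 → Machine 2 (load: 18+17=35)
  J=14 → Machine 1 (load: 23+14=37)
  J=4 → Machine 2 (load: 35+4=39)
  J=3 → Machine 1 (load: 37+3=40)
  J=2 → Machine 2 (load: 39+2=41)
Machine loads: [40, 41]
Makespan = max = 41 time units


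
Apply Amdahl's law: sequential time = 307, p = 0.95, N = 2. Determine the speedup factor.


Amdahl's law: T_p = T × ((1-p) + p/N)
= 307 × ((1-0.95) + 0.95/2)
= 307 × (0.05 + 0.4750)
= 307 × 0.5250
= 161.18
Speedup = 307/161.18
= 1.90×


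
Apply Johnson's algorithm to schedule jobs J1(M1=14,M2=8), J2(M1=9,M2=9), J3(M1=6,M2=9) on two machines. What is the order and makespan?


Johnson's rule:
Group 1 (M1≤M2, sort by M1): ['J3', 'J2']
Group 2 (M1>M2, sort desc M2): ['J1']
Sequence: J3 → J2 → J1
Makespan calculation:
  J3: M1 done=6, M2 done=15
  J2: M1 done=15, M2 done=24
  J1: M1 done=29, M2 done=37
= Sequence: J3 → J2 → J1, Makespan: 37


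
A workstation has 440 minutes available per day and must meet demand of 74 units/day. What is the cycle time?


Cycle time = available time / demand
= 440 / 74
= 5.95 min/unit


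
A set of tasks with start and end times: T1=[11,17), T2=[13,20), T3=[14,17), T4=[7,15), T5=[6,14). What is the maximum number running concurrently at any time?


Check each time point for overlaps:
  t=13: 4 tasks active (T1, T2, T4, T5)
Max concurrent = 4


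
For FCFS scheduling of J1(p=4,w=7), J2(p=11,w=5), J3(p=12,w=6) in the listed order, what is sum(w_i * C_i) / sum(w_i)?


Completion times:
  J1: C=4, w×C=7×4=28
  J2: C=15, w×C=5×15=75
  J3: C=27, w×C=6×27=162
Sum w×C = 265
Sum w = 18
Weighted avg = 265/18
= 14.72


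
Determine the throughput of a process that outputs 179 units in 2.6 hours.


Throughput = units / time
= 179 / 2.6
= 68.8 units/hour


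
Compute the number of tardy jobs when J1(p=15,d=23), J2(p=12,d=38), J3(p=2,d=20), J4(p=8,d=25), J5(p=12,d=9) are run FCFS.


Completion vs due date:
  J1: C=15, d=23 → on time
  J2: C=27, d=38 → on time
  J3: C=29, d=20 → TARDY
  J4: C=37, d=25 → TARDY
  J5: C=49, d=9 → TARDY
Tardy jobs: J3, J4, J5
Count = 3


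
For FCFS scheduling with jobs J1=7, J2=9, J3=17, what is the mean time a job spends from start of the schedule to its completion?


Completion times:
  J1: completes at 7
  J2: completes at 16
  J3: completes at 33
Sum = 56
Average = 56/3
= 18.67


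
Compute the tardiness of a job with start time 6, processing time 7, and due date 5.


Completion = start + processing = 6 + 7 = 13
Tardiness = max(0, C - d) = max(0, 13 - 5)
= max(0, 8)
= 8


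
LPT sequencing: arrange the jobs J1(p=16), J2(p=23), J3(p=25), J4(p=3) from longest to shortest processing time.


LPT: sort by longest processing time first
  J3: p=25
  J2: p=23
  J1: p=16
  J4: p=3
Order: J3 → J2 → J1 → J4


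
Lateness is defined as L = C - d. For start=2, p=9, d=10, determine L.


Completion = 2 + 9 = 11
Lateness = C - d = 11 - 10
= 1


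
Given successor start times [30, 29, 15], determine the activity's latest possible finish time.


LF = min of all successor start times
Successors start at: [30, 29, 15]
LF = min(30, 29, 15)
= 15


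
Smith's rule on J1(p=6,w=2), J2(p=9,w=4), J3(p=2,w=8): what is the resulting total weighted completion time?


WSPT order (by p/w): J3 → J2 → J1
  J3: C=2, w·C=8×2=16
  J2: C=11, w·C=4×11=44
  J1: C=17, w·C=2×17=34
Σ w·C = 94
= 94


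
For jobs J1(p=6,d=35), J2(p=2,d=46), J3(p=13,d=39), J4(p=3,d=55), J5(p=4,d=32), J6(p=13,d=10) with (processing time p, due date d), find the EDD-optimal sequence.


EDD: sort by earliest due date
  J6: d=10, p=13
  J5: d=32, p=4
  J1: d=35, p=6
  J3: d=39, p=13
  J2: d=46, p=2
  J4: d=55, p=3
Order: J6 → J5 → J1 → J3 → J2 → J4


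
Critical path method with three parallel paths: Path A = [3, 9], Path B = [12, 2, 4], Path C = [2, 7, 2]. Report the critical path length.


Path A: 3 + 9 = 12
Path B: 12 + 2 + 4 = 18
Path C: 2 + 7 + 2 = 11
Critical path = longest = max(12, 18, 11)
= 18 (Path B)


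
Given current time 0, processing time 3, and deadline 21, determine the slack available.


Slack = due - current_time - processing
= 21 - 0 - 3
= 18


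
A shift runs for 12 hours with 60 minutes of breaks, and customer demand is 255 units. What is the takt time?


Available = 12×60 - 60 = 660 min
Takt time = 660 / 255
= 2.59 min/unit


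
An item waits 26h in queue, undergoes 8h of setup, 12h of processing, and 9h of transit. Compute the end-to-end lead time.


Lead time = queue + setup + processing + transit
= 26 + 8 + 12 + 9
= 55 hours


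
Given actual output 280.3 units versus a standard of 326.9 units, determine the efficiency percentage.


Efficiency = (actual / standard) × 100
= (280.3 / 326.9) × 100
= 85.7%


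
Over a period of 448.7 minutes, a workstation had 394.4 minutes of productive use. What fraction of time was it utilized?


Utilization = busy / total × 100
= 394.4 / 448.7 × 100
= 87.9%


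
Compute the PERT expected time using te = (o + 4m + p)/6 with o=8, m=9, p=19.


te = (o + 4m + p) / 6
= (8 + 4×9 + 19) / 6
= (8 + 36 + 19) / 6
= 63 / 6
= 10.50


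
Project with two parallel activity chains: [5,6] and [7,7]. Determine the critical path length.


Path A: 5 + 6 = 11
Path B: 7 + 7 = 14
Critical path = longest = max(11, 14)
= 14 (Path B)


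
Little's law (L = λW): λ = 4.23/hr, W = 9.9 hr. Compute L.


Little's law: L = λ × W
= 4.23 × 9.9
= 41.88


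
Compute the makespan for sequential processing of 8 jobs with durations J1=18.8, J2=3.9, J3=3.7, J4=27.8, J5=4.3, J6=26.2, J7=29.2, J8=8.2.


Sequential makespan: sum all processing times
= 18.8 + 3.9 + 3.7 + 27.8 + 4.3 + 26.2 + 29.2 + 8.2
= 122.1 time units


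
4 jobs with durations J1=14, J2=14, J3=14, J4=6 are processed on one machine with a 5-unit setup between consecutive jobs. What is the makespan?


Makespan = Σ processing + (n-1) × setup
= (14 + 14 + 14 + 6) + (4-1)×5
= 48 + 15
= 63 time units


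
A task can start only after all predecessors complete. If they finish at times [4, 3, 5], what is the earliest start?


ES = max of all predecessor completion times
Predecessors: [4, 3, 5]
ES = max(4, 3, 5)
= 5


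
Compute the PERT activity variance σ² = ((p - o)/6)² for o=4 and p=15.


σ² = ((p - o) / 6)² = (p - o)² / 36
= (15 - 4)² / 36
= 11² / 36
= 121 / 36
= 3.3611


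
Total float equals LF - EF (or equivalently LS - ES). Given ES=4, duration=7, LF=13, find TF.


EF = ES + duration = 4 + 7 = 11
LS = LF - duration = 13 - 7 = 6
Total Float = LF - EF = 13 - 11
(or LS - ES = 6 - 4)
= 2


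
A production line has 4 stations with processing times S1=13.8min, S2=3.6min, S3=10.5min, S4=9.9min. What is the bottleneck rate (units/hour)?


Bottleneck = longest station time
Station times: [13.8, 3.6, 10.5, 9.9]
Max = 13.8 min
Rate = 60 / 13.8
= 4.35 units/hour (bottleneck: 13.8min)


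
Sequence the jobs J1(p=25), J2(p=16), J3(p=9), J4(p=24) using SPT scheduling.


SPT: sort by shortest processing time
  J3: p=9
  J2: p=16
  J4: p=24
  J1: p=25
Order: J3 → J2 → J4 → J1


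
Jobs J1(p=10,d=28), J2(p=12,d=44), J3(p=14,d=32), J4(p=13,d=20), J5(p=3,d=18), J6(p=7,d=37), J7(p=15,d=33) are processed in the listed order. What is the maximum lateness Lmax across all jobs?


Lateness per job (L = C - d):
  J1: C=10, d=28, L=-18
  J2: C=22, d=44, L=-22
  J3: C=36, d=32, L=4
  J4: C=49, d=20, L=29
  J5: C=52, d=18, L=34
  J6: C=59, d=37, L=22
  J7: C=74, d=33, L=41
Lmax = max(-18, -22, 4, 29, 34, 22, 41)
= 41


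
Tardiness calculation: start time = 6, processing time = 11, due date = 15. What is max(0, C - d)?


Completion = start + processing = 6 + 11 = 17
Tardiness = max(0, C - d) = max(0, 17 - 15)
= max(0, 2)
= 2


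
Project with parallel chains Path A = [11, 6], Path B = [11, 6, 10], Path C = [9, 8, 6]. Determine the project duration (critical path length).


Path A: 11 + 6 = 17
Path B: 11 + 6 + 10 = 27
Path C: 9 + 8 + 6 = 23
Critical path = longest = max(17, 27, 23)
= 27 (Path B)


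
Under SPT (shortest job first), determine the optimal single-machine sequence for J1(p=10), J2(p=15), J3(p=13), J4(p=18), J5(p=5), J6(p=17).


SPT: sort by shortest processing time
  J5: p=5
  J1: p=10
  J3: p=13
  J2: p=15
  J6: p=17
  J4: p=18
Order: J5 → J1 → J3 → J2 → J6 → J4


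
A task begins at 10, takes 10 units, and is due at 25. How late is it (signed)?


Completion = 10 + 10 = 20
Lateness = C - d = 20 - 25
= -5


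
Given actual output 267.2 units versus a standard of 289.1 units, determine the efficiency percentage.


Efficiency = (actual / standard) × 100
= (267.2 / 289.1) × 100
= 92.4%


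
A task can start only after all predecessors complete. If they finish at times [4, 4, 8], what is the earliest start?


ES = max of all predecessor completion times
Predecessors: [4, 4, 8]
ES = max(4, 4, 8)
= 8


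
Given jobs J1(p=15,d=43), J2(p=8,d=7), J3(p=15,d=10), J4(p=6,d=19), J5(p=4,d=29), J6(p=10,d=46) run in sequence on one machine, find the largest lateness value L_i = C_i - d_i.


Lateness per job (L = C - d):
  J1: C=15, d=43, L=-28
  J2: C=23, d=7, L=16
  J3: C=38, d=10, L=28
  J4: C=44, d=19, L=25
  J5: C=48, d=29, L=19
  J6: C=58, d=46, L=12
Lmax = max(-28, 16, 28, 25, 19, 12)
= 28


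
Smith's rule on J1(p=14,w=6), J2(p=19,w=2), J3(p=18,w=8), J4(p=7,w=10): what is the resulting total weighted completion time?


WSPT order (by p/w): J4 → J3 → J1 → J2
  J4: C=7, w·C=10×7=70
  J3: C=25, w·C=8×25=200
  J1: C=39, w·C=6×39=234
  J2: C=58, w·C=2×58=116
Σ w·C = 620
= 620


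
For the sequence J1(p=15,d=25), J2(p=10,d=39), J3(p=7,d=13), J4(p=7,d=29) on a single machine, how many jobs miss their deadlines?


Completion vs due date:
  J1: C=15, d=25 → on time
  J2: C=25, d=39 → on time
  J3: C=32, d=13 → TARDY
  J4: C=39, d=29 → TARDY
Tardy jobs: J3, J4
Count = 2


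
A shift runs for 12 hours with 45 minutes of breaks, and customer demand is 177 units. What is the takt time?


Available = 12×60 - 45 = 675 min
Takt time = 675 / 177
= 3.81 min/unit


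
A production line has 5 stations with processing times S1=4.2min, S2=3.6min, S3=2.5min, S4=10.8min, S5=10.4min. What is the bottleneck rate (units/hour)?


Bottleneck = longest station time
Station times: [4.2, 3.6, 2.5, 10.8, 10.4]
Max = 10.8 min
Rate = 60 / 10.8
= 5.56 units/hour (bottleneck: 10.8min)


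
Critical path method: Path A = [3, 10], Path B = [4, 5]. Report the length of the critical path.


Path A: 3 + 10 = 13
Path B: 4 + 5 = 9
Critical path = longest = max(13, 9)
= 13 (Path A)


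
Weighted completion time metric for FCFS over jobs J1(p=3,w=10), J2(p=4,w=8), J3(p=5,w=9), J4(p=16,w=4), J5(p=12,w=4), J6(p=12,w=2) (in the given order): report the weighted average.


Completion times:
  J1: C=3, w×C=10×3=30
  J2: C=7, w×C=8×7=56
  J3: C=12, w×C=9×12=108
  J4: C=28, w×C=4×28=112
  J5: C=40, w×C=4×40=160
  J6: C=52, w×C=2×52=104
Sum w×C = 570
Sum w = 37
Weighted avg = 570/37
= 15.41


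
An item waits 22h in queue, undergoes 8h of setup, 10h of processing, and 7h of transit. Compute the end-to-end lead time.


Lead time = queue + setup + processing + transit
= 22 + 8 + 10 + 7
= 47 hours


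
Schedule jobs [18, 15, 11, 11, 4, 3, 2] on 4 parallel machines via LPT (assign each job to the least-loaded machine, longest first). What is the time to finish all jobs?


Jobs (LPT sorted): [18, 15, 11, 11, 4, 3, 2]
Machines: 4
  J=18 → Machine 1 (load: 0+18=18)
  J=15 → Machine 2 (load: 0+15=15)
  J=11 → Machine 3 (load: 0+11=11)
  J=11 → Machine 4 (load: 0+11=11)
  J=4 → Machine 3 (load: 11+4=15)
  J=3 → Machine 4 (load: 11+3=14)
  J=2 → Machine 4 (load: 14+2=16)
Machine loads: [18, 15, 15, 16]
Makespan = max = 18 time units


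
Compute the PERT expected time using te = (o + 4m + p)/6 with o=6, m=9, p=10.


te = (o + 4m + p) / 6
= (6 + 4×9 + 10) / 6
= (6 + 36 + 10) / 6
= 52 / 6
= 8.67


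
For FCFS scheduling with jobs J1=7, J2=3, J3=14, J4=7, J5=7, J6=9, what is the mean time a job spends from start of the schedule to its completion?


Completion times:
  J1: completes at 7
  J2: completes at 10
  J3: completes at 24
  J4: completes at 31
  J5: completes at 38
  J6: completes at 47
Sum = 157
Average = 157/6
= 26.17


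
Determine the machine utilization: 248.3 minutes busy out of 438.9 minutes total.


Utilization = busy / total × 100
= 248.3 / 438.9 × 100
= 56.6%


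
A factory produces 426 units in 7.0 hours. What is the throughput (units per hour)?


Throughput = units / time
= 426 / 7.0
= 60.9 units/hour


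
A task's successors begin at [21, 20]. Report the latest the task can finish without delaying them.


LF = min of all successor start times
Successors start at: [21, 20]
LF = min(21, 20)
= 20


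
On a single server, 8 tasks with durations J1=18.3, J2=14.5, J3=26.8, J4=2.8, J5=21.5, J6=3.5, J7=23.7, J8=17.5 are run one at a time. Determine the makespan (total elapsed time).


Sequential makespan: sum all processing times
= 18.3 + 14.5 + 26.8 + 2.8 + 21.5 + 3.5 + 23.7 + 17.5
= 128.6 time units


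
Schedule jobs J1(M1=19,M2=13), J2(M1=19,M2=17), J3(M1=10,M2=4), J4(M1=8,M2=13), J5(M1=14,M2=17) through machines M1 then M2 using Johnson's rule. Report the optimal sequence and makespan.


Johnson's rule:
Group 1 (M1≤M2, sort by M1): ['J4', 'J5']
Group 2 (M1>M2, sort desc M2): ['J2', 'J1', 'J3']
Sequence: J4 → J5 → J2 → J1 → J3
Makespan calculation:
  J4: M1 done=8, M2 done=21
  J5: M1 done=22, M2 done=39
  J2: M1 done=41, M2 done=58
  J1: M1 done=60, M2 done=73
  J3: M1 done=70, M2 done=77
= Sequence: J4 → J5 → J2 → J1 → J3, Makespan: 77


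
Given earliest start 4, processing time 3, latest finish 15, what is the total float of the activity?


EF = ES + duration = 4 + 3 = 7
LS = LF - duration = 15 - 3 = 12
Total Float = LF - EF = 15 - 7
(or LS - ES = 12 - 4)
= 8


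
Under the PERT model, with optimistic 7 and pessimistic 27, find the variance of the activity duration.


σ² = ((p - o) / 6)² = (p - o)² / 36
= (27 - 7)² / 36
= 20² / 36
= 400 / 36
= 11.1111


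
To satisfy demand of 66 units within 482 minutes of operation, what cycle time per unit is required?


Cycle time = available time / demand
= 482 / 66
= 7.30 min/unit


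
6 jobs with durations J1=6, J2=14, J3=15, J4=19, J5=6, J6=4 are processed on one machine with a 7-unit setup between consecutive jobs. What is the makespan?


Makespan = Σ processing + (n-1) × setup
= (6 + 14 + 15 + 19 + 6 + 4) + (6-1)×7
= 64 + 35
= 99 time units


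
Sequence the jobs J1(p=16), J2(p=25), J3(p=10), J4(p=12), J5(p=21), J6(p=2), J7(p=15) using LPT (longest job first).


LPT: sort by longest processing time first
  J2: p=25
  J5: p=21
  J1: p=16
  J7: p=15
  J4: p=12
  J3: p=10
  J6: p=2
Order: J2 → J5 → J1 → J7 → J4 → J3 → J6


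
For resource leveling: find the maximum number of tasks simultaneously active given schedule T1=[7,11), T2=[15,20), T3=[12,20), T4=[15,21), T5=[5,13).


Check each time point for overlaps:
  t=15: 3 tasks active (T2, T3, T4)
Max concurrent = 3


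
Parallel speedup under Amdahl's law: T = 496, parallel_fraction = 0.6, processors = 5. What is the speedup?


Amdahl's law: T_p = T × ((1-p) + p/N)
= 496 × ((1-0.6) + 0.6/5)
= 496 × (0.40 + 0.1200)
= 496 × 0.5200
= 257.92
Speedup = 496/257.92
= 1.92×


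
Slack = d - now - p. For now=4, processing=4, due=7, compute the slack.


Slack = due - current_time - processing
= 7 - 4 - 4
= -1


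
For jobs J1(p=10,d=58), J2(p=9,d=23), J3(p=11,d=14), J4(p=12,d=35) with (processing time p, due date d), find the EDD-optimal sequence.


EDD: sort by earliest due date
  J3: d=14, p=11
  J2: d=23, p=9
  J4: d=35, p=12
  J1: d=58, p=10
Order: J3 → J2 → J4 → J1


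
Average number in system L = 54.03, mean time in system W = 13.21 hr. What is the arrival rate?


Little's law: L = λW → λ = L / W
= 54.03 / 13.21
= 4.09 per hour


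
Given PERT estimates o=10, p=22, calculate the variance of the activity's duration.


σ² = ((p - o) / 6)² = (p - o)² / 36
= (22 - 10)² / 36
= 12² / 36
= 144 / 36
= 4.0000


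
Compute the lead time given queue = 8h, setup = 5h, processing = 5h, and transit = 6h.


Lead time = queue + setup + processing + transit
= 8 + 5 + 5 + 6
= 24 hours


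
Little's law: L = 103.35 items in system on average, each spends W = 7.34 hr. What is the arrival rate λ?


Little's law: L = λW → λ = L / W
= 103.35 / 7.34
= 14.08 per hour


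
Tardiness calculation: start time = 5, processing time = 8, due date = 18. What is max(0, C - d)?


Completion = start + processing = 5 + 8 = 13
Tardiness = max(0, C - d) = max(0, 13 - 18)
= max(0, -5)
= 0


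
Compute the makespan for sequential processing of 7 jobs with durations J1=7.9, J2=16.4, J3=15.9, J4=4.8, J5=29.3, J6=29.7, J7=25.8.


Sequential makespan: sum all processing times
= 7.9 + 16.4 + 15.9 + 4.8 + 29.3 + 29.7 + 25.8
= 129.8 time units


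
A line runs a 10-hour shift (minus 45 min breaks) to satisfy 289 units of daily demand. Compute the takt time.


Available = 10×60 - 45 = 555 min
Takt time = 555 / 289
= 1.92 min/unit


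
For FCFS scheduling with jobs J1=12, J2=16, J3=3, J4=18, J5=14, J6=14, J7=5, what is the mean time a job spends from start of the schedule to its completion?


Completion times:
  J1: completes at 12
  J2: completes at 28
  J3: completes at 31
  J4: completes at 49
  J5: completes at 63
  J6: completes at 77
  J7: completes at 82
Sum = 342
Average = 342/7
= 48.86


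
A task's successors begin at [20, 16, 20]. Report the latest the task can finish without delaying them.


LF = min of all successor start times
Successors start at: [20, 16, 20]
LF = min(20, 16, 20)
= 16


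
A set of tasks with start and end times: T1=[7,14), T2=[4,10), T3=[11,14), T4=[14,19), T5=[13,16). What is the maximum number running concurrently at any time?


Check each time point for overlaps:
  t=13: 3 tasks active (T1, T3, T5)
Max concurrent = 3


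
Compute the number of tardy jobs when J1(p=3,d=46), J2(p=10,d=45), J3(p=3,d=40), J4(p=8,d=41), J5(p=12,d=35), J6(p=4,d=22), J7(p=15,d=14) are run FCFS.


Completion vs due date:
  J1: C=3, d=46 → on time
  J2: C=13, d=45 → on time
  J3: C=16, d=40 → on time
  J4: C=24, d=41 → on time
  J5: C=36, d=35 → TARDY
  J6: C=40, d=22 → TARDY
  J7: C=55, d=14 → TARDY
Tardy jobs: J5, J6, J7
Count = 3


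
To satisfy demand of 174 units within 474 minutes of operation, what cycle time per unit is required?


Cycle time = available time / demand
= 474 / 174
= 2.72 min/unit


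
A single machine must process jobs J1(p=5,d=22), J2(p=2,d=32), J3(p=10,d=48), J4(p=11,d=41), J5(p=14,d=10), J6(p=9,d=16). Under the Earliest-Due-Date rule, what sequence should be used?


EDD: sort by earliest due date
  J5: d=10, p=14
  J6: d=16, p=9
  J1: d=22, p=5
  J2: d=32, p=2
  J4: d=41, p=11
  J3: d=48, p=10
Order: J5 → J6 → J1 → J2 → J4 → J3


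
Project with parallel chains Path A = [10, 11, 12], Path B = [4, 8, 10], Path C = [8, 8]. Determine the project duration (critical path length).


Path A: 10 + 11 + 12 = 33
Path B: 4 + 8 + 10 = 22
Path C: 8 + 8 = 16
Critical path = longest = max(33, 22, 16)
= 33 (Path A)


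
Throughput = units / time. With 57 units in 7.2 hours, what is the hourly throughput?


Throughput = units / time
= 57 / 7.2
= 7.9 units/hour


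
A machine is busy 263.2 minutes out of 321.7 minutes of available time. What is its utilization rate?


Utilization = busy / total × 100
= 263.2 / 321.7 × 100
= 81.8%


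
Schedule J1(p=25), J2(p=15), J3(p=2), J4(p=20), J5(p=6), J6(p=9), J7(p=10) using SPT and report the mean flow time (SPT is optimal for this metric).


SPT order: J3 → J5 → J6 → J7 → J2 → J4 → J1
Completion times:
  J3: C=2
  J5: C=8
  J6: C=17
  J7: C=27
  J2: C=42
  J4: C=62
  J1: C=87
Sum = 245, n = 7
Mean flow = 245/7
= 35.00


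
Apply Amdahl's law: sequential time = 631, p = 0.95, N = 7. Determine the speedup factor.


Amdahl's law: T_p = T × ((1-p) + p/N)
= 631 × ((1-0.95) + 0.95/7)
= 631 × (0.05 + 0.1357)
= 631 × 0.1857
= 117.19
Speedup = 631/117.19
= 5.38×


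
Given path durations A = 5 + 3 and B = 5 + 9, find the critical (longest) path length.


Path A: 5 + 3 = 8
Path B: 5 + 9 = 14
Critical path = longest = max(8, 14)
= 14 (Path B)


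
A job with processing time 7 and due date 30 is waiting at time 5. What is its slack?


Slack = due - current_time - processing
= 30 - 5 - 7
= 18


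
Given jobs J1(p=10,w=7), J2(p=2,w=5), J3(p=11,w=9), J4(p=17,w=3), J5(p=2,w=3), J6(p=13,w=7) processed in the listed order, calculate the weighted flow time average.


Completion times:
  J1: C=10, w×C=7×10=70
  J2: C=12, w×C=5×12=60
  J3: C=23, w×C=9×23=207
  J4: C=40, w×C=3×40=120
  J5: C=42, w×C=3×42=126
  J6: C=55, w×C=7×55=385
Sum w×C = 968
Sum w = 34
Weighted avg = 968/34
= 28.47


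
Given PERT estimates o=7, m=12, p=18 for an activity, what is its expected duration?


te = (o + 4m + p) / 6
= (7 + 4×12 + 18) / 6
= (7 + 48 + 18) / 6
= 73 / 6
= 12.17


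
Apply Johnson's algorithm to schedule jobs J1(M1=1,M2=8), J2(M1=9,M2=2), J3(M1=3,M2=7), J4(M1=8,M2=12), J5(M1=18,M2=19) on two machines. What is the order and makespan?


Johnson's rule:
Group 1 (M1≤M2, sort by M1): ['J1', 'J3', 'J4', 'J5']
Group 2 (M1>M2, sort desc M2): ['J2']
Sequence: J1 → J3 → J4 → J5 → J2
Makespan calculation:
  J1: M1 done=1, M2 done=9
  J3: M1 done=4, M2 done=16
  J4: M1 done=12, M2 done=28
  J5: M1 done=30, M2 done=49
  J2: M1 done=39, M2 done=51
= Sequence: J1 → J3 → J4 → J5 → J2, Makespan: 51


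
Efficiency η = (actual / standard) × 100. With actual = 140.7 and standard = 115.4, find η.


Efficiency = (actual / standard) × 100
= (140.7 / 115.4) × 100
= 121.9%


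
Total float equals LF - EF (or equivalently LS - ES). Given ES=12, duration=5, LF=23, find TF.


EF = ES + duration = 12 + 5 = 17
LS = LF - duration = 23 - 5 = 18
Total Float = LF - EF = 23 - 17
(or LS - ES = 18 - 12)
= 6


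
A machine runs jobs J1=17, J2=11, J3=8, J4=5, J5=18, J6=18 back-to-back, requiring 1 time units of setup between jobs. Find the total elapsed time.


Makespan = Σ processing + (n-1) × setup
= (17 + 11 + 8 + 5 + 18 + 18) + (6-1)×1
= 77 + 5
= 82 time units


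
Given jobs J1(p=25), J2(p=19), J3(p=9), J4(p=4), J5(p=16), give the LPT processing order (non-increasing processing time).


LPT: sort by longest processing time first
  J1: p=25
  J2: p=19
  J5: p=16
  J3: p=9
  J4: p=4
Order: J1 → J2 → J5 → J3 → J4


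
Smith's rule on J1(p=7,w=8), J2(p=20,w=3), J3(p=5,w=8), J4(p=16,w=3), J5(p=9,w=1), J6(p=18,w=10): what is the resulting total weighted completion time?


WSPT order (by p/w): J3 → J1 → J6 → J4 → J2 → J5
  J3: C=5, w·C=8×5=40
  J1: C=12, w·C=8×12=96
  J6: C=30, w·C=10×30=300
  J4: C=46, w·C=3×46=138
  J2: C=66, w·C=3×66=198
  J5: C=75, w·C=1×75=75
Σ w·C = 847
= 847


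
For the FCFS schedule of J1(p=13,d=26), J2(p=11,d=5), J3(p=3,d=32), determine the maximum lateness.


Lateness per job (L = C - d):
  J1: C=13, d=26, L=-13
  J2: C=24, d=5, L=19
  J3: C=27, d=32, L=-5
Lmax = max(-13, 19, -5)
= 19


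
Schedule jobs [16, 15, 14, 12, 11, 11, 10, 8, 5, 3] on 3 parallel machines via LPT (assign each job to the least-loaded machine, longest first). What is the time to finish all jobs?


Jobs (LPT sorted): [16, 15, 14, 12, 11, 11, 10, 8, 5, 3]
Machines: 3
  J=16 → Machine 1 (load: 0+16=16)
  J=15 → Machine 2 (load: 0+15=15)
  J=14 → Machine 3 (load: 0+14=14)
  J=12 → Machine 3 (load: 14+12=26)
  J=11 → Machine 2 (load: 15+11=26)
  J=11 → Machine 1 (load: 16+11=27)
  J=10 → Machine 2 (load: 26+10=36)
  J=8 → Machine 3 (load: 26+8=34)
  J=5 → Machine 1 (load: 27+5=32)
  J=3 → Machine 1 (load: 32+3=35)
Machine loads: [35, 36, 34]
Makespan = max = 36 time units


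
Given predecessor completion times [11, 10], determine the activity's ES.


ES = max of all predecessor completion times
Predecessors: [11, 10]
ES = max(11, 10)
= 11


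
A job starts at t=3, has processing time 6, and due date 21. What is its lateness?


Completion = 3 + 6 = 9
Lateness = C - d = 9 - 21
= -12


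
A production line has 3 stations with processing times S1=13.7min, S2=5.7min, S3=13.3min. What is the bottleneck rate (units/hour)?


Bottleneck = longest station time
Station times: [13.7, 5.7, 13.3]
Max = 13.7 min
Rate = 60 / 13.7
= 4.38 units/hour (bottleneck: 13.7min)


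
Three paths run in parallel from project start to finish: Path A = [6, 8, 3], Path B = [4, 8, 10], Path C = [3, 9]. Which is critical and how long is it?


Path A: 6 + 8 + 3 = 17
Path B: 4 + 8 + 10 = 22
Path C: 3 + 9 = 12
Critical path = longest = max(17, 22, 12)
= 22 (Path B)


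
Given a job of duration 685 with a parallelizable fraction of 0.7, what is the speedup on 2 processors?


Amdahl's law: T_p = T × ((1-p) + p/N)
= 685 × ((1-0.7) + 0.7/2)
= 685 × (0.30 + 0.3500)
= 685 × 0.6500
= 445.25
Speedup = 685/445.25
= 1.54×


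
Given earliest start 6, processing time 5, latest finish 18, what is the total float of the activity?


EF = ES + duration = 6 + 5 = 11
LS = LF - duration = 18 - 5 = 13
Total Float = LF - EF = 18 - 11
(or LS - ES = 13 - 6)
= 7


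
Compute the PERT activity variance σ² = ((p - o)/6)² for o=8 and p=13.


σ² = ((p - o) / 6)² = (p - o)² / 36
= (13 - 8)² / 36
= 5² / 36
= 25 / 36
= 0.6944


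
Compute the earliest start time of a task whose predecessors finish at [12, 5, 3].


ES = max of all predecessor completion times
Predecessors: [12, 5, 3]
ES = max(12, 5, 3)
= 12


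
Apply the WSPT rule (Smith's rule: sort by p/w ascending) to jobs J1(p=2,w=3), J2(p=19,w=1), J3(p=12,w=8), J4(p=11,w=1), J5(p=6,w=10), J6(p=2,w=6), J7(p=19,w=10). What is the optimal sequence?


WSPT (Smith's rule): sort by p/w ascending
  J6: p/w = 2/6 = 0.333
  J5: p/w = 6/10 = 0.600
  J1: p/w = 2/3 = 0.667
  J3: p/w = 12/8 = 1.500
  J7: p/w = 19/10 = 1.900
  J4: p/w = 11/1 = 11.000
  J2: p/w = 19/1 = 19.000
Order: J6 → J5 → J1 → J3 → J7 → J4 → J2


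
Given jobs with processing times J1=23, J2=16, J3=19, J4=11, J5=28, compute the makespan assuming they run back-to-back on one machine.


Sequential makespan: sum all processing times
= 23 + 16 + 19 + 11 + 28
= 97 time units


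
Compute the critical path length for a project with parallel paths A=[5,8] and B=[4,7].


Path A: 5 + 8 = 13
Path B: 4 + 7 = 11
Critical path = longest = max(13, 11)
= 13 (Path A)


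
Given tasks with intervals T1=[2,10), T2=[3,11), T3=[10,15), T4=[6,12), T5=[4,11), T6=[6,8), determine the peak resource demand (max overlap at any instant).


Check each time point for overlaps:
  t=6: 5 tasks active (T1, T2, T4, T5, T6)
Max concurrent = 5


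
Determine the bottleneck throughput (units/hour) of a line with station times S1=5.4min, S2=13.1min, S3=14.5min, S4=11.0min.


Bottleneck = longest station time
Station times: [5.4, 13.1, 14.5, 11.0]
Max = 14.5 min
Rate = 60 / 14.5
= 4.14 units/hour (bottleneck: 14.5min)


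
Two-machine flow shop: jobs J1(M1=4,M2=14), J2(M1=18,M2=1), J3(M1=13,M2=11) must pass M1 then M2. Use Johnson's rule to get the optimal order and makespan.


Johnson's rule:
Group 1 (M1≤M2, sort by M1): ['J1']
Group 2 (M1>M2, sort desc M2): ['J3', 'J2']
Sequence: J1 → J3 → J2
Makespan calculation:
  J1: M1 done=4, M2 done=18
  J3: M1 done=17, M2 done=29
  J2: M1 done=35, M2 done=36
= Sequence: J1 → J3 → J2, Makespan: 36


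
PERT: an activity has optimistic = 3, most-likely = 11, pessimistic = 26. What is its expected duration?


te = (o + 4m + p) / 6
= (3 + 4×11 + 26) / 6
= (3 + 44 + 26) / 6
= 73 / 6
= 12.17


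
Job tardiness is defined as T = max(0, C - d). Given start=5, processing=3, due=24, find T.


Completion = start + processing = 5 + 3 = 8
Tardiness = max(0, C - d) = max(0, 8 - 24)
= max(0, -16)
= 0


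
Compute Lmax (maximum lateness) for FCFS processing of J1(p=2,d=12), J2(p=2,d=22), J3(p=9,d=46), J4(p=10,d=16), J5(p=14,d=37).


Lateness per job (L = C - d):
  J1: C=2, d=12, L=-10
  J2: C=4, d=22, L=-18
  J3: C=13, d=46, L=-33
  J4: C=23, d=16, L=7
  J5: C=37, d=37, L=0
Lmax = max(-10, -18, -33, 7, 0)
= 7


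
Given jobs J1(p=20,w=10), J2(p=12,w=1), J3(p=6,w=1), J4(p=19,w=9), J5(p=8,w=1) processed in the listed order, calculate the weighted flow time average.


Completion times:
  J1: C=20, w×C=10×20=200
  J2: C=32, w×C=1×32=32
  J3: C=38, w×C=1×38=38
  J4: C=57, w×C=9×57=513
  J5: C=65, w×C=1×65=65
Sum w×C = 848
Sum w = 22
Weighted avg = 848/22
= 38.55


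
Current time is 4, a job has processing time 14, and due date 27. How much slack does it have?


Slack = due - current_time - processing
= 27 - 4 - 14
= 9


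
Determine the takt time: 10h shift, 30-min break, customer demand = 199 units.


Available = 10×60 - 30 = 570 min
Takt time = 570 / 199
= 2.86 min/unit


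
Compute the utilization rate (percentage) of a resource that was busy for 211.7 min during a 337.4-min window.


Utilization = busy / total × 100
= 211.7 / 337.4 × 100
= 62.7%


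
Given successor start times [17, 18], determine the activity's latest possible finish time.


LF = min of all successor start times
Successors start at: [17, 18]
LF = min(17, 18)
= 17


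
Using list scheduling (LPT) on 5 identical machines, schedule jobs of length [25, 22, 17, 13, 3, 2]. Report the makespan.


Jobs (LPT sorted): [25, 22, 17, 13, 3, 2]
Machines: 5
  J=25 → Machine 1 (load: 0+25=25)
  J=22 → Machine 2 (load: 0+22=22)
  J=17 → Machine 3 (load: 0+17=17)
  J=13 → Machine 4 (load: 0+13=13)
  J=3 → Machine 5 (load: 0+3=3)
  J=2 → Machine 5 (load: 3+2=5)
Machine loads: [25, 22, 17, 13, 5]
Makespan = max = 25 time units


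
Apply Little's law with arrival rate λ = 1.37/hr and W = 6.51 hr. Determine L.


Little's law: L = λ × W
= 1.37 × 6.51
= 8.92
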